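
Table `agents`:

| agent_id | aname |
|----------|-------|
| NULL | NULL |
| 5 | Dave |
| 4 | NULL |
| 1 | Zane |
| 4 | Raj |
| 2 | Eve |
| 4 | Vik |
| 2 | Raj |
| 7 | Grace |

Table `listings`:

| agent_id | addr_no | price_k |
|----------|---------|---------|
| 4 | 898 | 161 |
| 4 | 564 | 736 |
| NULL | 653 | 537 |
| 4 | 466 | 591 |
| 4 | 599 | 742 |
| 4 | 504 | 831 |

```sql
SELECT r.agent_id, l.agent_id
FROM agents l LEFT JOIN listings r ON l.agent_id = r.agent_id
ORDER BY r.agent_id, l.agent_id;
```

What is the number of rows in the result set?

21

LEFT JOIN keeps every row from `agents`; unmatched rows get NULL for `listings`'s columns.
Matching on l.agent_id = r.agent_id. A NULL in a compared column never satisfies the condition.
- agent_id=NULL: no r row matches, row kept with r columns NULL.
- agent_id=5: no r row matches, row kept with r columns NULL.
- agent_id=4: 5 matching r row(s), so 5 row(s) emitted.
- agent_id=1: no r row matches, row kept with r columns NULL.
- agent_id=4: 5 matching r row(s), so 5 row(s) emitted.
- agent_id=2: no r row matches, row kept with r columns NULL.
- agent_id=4: 5 matching r row(s), so 5 row(s) emitted.
- agent_id=2: no r row matches, row kept with r columns NULL.
- agent_id=7: no r row matches, row kept with r columns NULL.
Total: 15 matched + 6 padded = 21 rows.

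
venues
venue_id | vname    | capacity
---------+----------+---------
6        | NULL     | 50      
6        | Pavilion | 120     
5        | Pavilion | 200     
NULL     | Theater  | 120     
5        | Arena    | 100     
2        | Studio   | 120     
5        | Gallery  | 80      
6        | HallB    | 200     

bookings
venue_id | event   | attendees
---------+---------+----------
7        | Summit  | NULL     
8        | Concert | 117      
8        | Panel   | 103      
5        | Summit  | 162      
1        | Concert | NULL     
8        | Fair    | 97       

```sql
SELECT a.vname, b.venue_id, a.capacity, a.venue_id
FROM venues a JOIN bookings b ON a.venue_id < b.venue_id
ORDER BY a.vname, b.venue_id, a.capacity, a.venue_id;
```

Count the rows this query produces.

29

INNER JOIN keeps only pairs where the ON condition holds.
Matching on a.venue_id < b.venue_id. A NULL in a compared column never satisfies the condition.
- a[0] venue_id=6 → 4 match(es) in b → 4 row(s).
- a[1] venue_id=6 → 4 match(es) in b → 4 row(s).
- a[2] venue_id=5 → 4 match(es) in b → 4 row(s).
- a[3] venue_id=NULL → no match; dropped.
- a[4] venue_id=5 → 4 match(es) in b → 4 row(s).
- a[5] venue_id=2 → 5 match(es) in b → 5 row(s).
- a[6] venue_id=5 → 4 match(es) in b → 4 row(s).
- a[7] venue_id=6 → 4 match(es) in b → 4 row(s).
Total: 29 rows.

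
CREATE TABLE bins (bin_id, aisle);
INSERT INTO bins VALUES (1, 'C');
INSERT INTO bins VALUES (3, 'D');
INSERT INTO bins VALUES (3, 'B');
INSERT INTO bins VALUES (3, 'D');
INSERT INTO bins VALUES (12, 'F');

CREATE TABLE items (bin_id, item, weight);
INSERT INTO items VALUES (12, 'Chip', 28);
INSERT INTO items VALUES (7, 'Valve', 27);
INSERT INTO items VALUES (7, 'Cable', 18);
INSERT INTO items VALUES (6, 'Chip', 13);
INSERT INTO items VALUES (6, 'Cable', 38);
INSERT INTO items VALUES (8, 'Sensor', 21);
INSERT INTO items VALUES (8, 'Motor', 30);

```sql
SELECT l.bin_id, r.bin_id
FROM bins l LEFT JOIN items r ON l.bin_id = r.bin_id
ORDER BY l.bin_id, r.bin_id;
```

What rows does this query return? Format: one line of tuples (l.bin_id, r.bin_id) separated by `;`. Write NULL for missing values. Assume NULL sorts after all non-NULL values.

(1, NULL); (3, NULL); (3, NULL); (3, NULL); (12, 12)

LEFT JOIN keeps every row from `bins`; unmatched rows get NULL for `items`'s columns.
Matching on l.bin_id = r.bin_id.
Matched pairs: 1; unmatched l rows kept: 4.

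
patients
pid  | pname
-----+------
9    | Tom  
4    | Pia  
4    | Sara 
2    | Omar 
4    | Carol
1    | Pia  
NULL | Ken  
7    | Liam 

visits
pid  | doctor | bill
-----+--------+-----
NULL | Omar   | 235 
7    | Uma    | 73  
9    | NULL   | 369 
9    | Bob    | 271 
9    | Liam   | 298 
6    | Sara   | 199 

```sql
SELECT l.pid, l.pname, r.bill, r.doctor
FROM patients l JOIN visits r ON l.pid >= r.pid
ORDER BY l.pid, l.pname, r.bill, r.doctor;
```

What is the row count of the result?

7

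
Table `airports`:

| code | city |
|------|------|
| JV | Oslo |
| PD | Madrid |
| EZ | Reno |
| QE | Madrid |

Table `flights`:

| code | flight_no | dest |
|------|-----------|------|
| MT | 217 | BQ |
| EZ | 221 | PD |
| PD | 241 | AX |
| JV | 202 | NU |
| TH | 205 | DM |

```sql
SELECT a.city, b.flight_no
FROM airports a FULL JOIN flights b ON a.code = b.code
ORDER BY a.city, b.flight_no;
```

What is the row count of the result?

6

FULL OUTER JOIN keeps every row from both sides; unmatched rows get NULL for the other side's columns.
Matching on a.code = b.code.
- code=JV: 1 matching b row(s), so 1 row(s) emitted.
- code=PD: 1 matching b row(s), so 1 row(s) emitted.
- code=EZ: 1 matching b row(s), so 1 row(s) emitted.
- code=QE: no b row matches, row kept with b columns NULL.
- plus 2 unmatched b row(s), each kept with NULL a columns.
Total: 3 matched + 3 padded = 6 rows.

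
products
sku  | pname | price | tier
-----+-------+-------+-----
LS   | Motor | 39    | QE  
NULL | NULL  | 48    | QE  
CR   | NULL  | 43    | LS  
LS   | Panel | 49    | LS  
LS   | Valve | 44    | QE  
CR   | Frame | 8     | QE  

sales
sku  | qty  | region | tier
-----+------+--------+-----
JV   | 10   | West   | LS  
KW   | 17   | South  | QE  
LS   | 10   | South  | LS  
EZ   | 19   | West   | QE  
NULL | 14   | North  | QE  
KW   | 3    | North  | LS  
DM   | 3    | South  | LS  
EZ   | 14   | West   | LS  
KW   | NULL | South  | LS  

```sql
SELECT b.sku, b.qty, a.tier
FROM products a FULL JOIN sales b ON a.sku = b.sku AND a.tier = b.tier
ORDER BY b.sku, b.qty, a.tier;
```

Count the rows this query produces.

14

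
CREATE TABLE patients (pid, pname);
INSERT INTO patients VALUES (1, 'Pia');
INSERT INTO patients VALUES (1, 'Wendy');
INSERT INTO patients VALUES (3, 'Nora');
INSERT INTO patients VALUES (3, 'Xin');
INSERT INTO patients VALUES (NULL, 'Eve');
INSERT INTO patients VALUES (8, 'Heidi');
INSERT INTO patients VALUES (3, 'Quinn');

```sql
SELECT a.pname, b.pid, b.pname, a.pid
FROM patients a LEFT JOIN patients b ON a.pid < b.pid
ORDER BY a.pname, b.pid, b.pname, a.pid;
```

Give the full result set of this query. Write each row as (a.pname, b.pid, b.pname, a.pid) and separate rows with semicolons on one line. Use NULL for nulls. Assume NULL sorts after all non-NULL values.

(Eve, NULL, NULL, NULL); (Heidi, NULL, NULL, 8); (Nora, 8, Heidi, 3); (Pia, 3, Nora, 1); (Pia, 3, Quinn, 1); (Pia, 3, Xin, 1); (Pia, 8, Heidi, 1); (Quinn, 8, Heidi, 3); (Wendy, 3, Nora, 1); (Wendy, 3, Quinn, 1); (Wendy, 3, Xin, 1); (Wendy, 8, Heidi, 1); (Xin, 8, Heidi, 3)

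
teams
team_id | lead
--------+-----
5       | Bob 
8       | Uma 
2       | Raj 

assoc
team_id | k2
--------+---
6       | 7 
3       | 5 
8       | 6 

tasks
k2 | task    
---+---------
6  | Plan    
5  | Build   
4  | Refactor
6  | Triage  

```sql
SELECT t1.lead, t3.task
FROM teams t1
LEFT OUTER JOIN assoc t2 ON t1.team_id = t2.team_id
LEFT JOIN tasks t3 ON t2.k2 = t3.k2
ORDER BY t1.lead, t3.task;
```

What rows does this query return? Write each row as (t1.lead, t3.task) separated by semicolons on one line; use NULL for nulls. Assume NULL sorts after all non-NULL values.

Evaluate left to right. First `teams t1 LEFT JOIN assoc t2` on team_id: 3 row(s).
Then LEFT JOIN `tasks t3` on k2: each of those 3 rows is kept; rows whose t2.k2 has no match in t3 get NULL for t3's columns.

(Bob, NULL); (Raj, NULL); (Uma, Plan); (Uma, Triage)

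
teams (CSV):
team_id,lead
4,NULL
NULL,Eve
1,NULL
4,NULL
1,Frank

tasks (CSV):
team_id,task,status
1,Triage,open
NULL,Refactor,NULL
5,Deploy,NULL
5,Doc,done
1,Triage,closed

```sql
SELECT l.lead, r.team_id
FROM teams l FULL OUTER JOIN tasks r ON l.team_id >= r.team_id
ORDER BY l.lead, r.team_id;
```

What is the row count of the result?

FULL OUTER JOIN keeps every row from both sides; unmatched rows get NULL for the other side's columns.
Matching on l.team_id >= r.team_id. A NULL in a compared column never satisfies the condition.
Matched pairs: 8; unmatched l rows kept: 1; unmatched r rows kept: 3.
Total: 8 matched + 4 padded = 12 rows.

12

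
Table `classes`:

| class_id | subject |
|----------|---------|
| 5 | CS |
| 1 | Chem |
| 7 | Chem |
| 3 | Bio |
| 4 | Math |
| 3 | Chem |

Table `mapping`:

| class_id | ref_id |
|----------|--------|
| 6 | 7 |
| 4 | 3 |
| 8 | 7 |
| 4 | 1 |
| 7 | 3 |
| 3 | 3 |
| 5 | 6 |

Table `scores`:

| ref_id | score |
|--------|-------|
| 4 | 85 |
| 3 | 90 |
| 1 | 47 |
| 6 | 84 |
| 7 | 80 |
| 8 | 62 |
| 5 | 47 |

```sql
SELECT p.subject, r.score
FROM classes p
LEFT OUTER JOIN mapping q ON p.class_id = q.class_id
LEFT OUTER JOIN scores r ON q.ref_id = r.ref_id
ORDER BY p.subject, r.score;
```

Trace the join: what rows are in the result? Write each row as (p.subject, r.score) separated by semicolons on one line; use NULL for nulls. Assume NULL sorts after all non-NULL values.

Evaluate left to right. First `classes p LEFT JOIN mapping q` on class_id: 7 row(s).
Then LEFT JOIN `scores r` on ref_id: each of those 7 rows is kept; rows whose q.ref_id has no match in r get NULL for r's columns.

(Bio, 90); (CS, 84); (Chem, 90); (Chem, 90); (Chem, NULL); (Math, 47); (Math, 90)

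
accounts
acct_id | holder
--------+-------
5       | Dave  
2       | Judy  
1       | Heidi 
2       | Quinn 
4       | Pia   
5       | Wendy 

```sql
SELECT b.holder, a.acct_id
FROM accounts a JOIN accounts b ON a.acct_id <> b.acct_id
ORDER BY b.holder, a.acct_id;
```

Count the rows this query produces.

INNER JOIN keeps only pairs where the ON condition holds.
Matching on a.acct_id <> b.acct_id.
Matched pairs: 26.
Total: 26 rows.

26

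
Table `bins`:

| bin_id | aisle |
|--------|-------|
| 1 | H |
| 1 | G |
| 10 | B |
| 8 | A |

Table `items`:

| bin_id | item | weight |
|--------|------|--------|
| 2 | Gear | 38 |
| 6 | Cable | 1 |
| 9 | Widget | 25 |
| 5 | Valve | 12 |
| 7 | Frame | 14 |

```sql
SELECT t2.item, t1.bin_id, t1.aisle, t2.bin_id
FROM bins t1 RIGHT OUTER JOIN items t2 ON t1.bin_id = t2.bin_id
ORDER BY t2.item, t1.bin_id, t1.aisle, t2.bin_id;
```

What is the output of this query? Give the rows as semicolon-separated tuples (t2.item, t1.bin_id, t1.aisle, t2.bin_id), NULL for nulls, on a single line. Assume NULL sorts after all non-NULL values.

RIGHT JOIN keeps every row from `items`; unmatched rows get NULL for `bins`'s columns.
Matching on t1.bin_id = t2.bin_id.
- t1 (bin_id=1) has no partner in t2.
- t1 (bin_id=1) has no partner in t2.
- t1 (bin_id=10) has no partner in t2.
- t1 (bin_id=8) has no partner in t2.
- 5 t2 row(s) had no t1 match → kept, t1 columns NULL.
After projecting and ordering:
t2.item | t1.bin_id | t1.aisle | t2.bin_id
Cable | NULL | NULL | 6
Frame | NULL | NULL | 7
Gear | NULL | NULL | 2
Valve | NULL | NULL | 5
Widget | NULL | NULL | 9

(Cable, NULL, NULL, 6); (Frame, NULL, NULL, 7); (Gear, NULL, NULL, 2); (Valve, NULL, NULL, 5); (Widget, NULL, NULL, 9)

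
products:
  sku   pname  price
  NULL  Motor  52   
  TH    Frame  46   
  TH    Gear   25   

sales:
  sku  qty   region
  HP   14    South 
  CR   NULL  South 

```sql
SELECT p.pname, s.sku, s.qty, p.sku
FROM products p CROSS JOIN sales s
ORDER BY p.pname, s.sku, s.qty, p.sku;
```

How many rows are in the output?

CROSS JOIN pairs every row of `products` with every row of `sales`: 3 × 2 = 6 rows.

6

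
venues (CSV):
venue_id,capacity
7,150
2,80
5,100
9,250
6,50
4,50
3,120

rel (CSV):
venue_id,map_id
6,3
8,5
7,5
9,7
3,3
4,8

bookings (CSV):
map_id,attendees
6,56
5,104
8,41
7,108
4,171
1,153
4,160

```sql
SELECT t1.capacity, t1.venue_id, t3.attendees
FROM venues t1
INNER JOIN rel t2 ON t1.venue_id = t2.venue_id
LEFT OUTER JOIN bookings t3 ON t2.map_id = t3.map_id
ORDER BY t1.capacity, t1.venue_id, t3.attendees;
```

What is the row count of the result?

5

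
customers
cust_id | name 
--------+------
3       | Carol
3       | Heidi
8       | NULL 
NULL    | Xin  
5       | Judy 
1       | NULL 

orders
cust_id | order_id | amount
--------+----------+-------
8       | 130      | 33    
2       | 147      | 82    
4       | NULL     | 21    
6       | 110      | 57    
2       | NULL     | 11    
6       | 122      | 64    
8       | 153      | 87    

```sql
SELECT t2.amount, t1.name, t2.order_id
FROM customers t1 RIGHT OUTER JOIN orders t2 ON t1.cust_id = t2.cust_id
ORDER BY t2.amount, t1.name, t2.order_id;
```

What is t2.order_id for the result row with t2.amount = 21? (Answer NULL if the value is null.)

NULL

RIGHT JOIN keeps every row from `orders`; unmatched rows get NULL for `customers`'s columns.
Matching on t1.cust_id = t2.cust_id. A NULL in a compared column never satisfies the condition.
- t1 row (cust_id=3): no match.
- t1 row (cust_id=3): no match.
- t1 row (cust_id=8): matches 2 t2 row(s) → 2 output row(s).
- t1 row (cust_id=NULL): no match.
- t1 row (cust_id=5): no match.
- t1 row (cust_id=1): no match.
- 5 t2 row(s) had no t1 match → kept, t1 columns NULL.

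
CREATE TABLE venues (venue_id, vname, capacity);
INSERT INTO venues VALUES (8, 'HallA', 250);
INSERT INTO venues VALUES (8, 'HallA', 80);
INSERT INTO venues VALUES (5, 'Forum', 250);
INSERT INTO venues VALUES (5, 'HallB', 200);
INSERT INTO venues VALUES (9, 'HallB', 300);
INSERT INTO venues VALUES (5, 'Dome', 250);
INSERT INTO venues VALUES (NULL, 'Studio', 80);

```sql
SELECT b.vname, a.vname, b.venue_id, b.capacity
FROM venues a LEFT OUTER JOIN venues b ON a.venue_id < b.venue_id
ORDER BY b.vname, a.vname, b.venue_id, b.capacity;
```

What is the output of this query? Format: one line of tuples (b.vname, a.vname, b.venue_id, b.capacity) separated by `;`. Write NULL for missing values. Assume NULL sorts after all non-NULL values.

LEFT JOIN keeps every row from `venues a`; unmatched rows get NULL for `venues b`'s columns.
Matching on a.venue_id < b.venue_id. A NULL in a compared column never satisfies the condition.
- a row (venue_id=8): matches 1 b row(s) → 1 output row(s).
- a row (venue_id=8): matches 1 b row(s) → 1 output row(s).
- a row (venue_id=5): matches 3 b row(s) → 3 output row(s).
- a row (venue_id=5): matches 3 b row(s) → 3 output row(s).
- a row (venue_id=9): no match → kept, b columns NULL.
- a row (venue_id=5): matches 3 b row(s) → 3 output row(s).
- a row (venue_id=NULL): no match → kept, b columns NULL.

(HallA, Dome, 8, 80); (HallA, Dome, 8, 250); (HallA, Forum, 8, 80); (HallA, Forum, 8, 250); (HallA, HallB, 8, 80); (HallA, HallB, 8, 250); (HallB, Dome, 9, 300); (HallB, Forum, 9, 300); (HallB, HallA, 9, 300); (HallB, HallA, 9, 300); (HallB, HallB, 9, 300); (NULL, HallB, NULL, NULL); (NULL, Studio, NULL, NULL)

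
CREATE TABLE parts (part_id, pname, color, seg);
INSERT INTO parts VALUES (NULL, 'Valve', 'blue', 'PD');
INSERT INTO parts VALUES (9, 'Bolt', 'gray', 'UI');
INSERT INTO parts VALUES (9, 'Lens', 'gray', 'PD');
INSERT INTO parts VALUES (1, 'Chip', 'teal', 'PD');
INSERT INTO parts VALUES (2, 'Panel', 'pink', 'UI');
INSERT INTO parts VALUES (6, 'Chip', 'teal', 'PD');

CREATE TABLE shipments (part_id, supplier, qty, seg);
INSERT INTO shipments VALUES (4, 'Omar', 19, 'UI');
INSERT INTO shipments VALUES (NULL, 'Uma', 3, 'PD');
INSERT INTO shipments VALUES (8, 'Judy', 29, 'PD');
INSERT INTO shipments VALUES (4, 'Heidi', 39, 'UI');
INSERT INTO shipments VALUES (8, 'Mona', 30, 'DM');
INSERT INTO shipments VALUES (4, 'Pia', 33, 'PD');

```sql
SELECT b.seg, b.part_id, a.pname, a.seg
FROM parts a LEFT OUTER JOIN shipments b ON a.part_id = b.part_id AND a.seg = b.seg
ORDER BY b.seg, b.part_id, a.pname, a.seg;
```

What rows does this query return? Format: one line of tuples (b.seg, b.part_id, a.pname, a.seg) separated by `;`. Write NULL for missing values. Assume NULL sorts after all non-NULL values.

LEFT JOIN keeps every row from `parts`; unmatched rows get NULL for `shipments`'s columns.
Matching on a.part_id = b.part_id AND a.seg = b.seg. A NULL in a compared column never satisfies the condition.
Matched pairs: 0; unmatched a rows kept: 6.

(NULL, NULL, Bolt, UI); (NULL, NULL, Chip, PD); (NULL, NULL, Chip, PD); (NULL, NULL, Lens, PD); (NULL, NULL, Panel, UI); (NULL, NULL, Valve, PD)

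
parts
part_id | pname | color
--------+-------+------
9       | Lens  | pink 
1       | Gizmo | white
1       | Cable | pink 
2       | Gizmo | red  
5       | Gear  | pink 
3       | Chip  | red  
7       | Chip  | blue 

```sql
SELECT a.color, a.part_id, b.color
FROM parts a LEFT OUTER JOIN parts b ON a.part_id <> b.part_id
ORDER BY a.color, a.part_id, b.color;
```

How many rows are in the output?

40

LEFT JOIN keeps every row from `parts a`; unmatched rows get NULL for `parts b`'s columns.
Matching on a.part_id <> b.part_id.
Matched pairs: 40; unmatched a rows kept: 0.
Total: 40 rows.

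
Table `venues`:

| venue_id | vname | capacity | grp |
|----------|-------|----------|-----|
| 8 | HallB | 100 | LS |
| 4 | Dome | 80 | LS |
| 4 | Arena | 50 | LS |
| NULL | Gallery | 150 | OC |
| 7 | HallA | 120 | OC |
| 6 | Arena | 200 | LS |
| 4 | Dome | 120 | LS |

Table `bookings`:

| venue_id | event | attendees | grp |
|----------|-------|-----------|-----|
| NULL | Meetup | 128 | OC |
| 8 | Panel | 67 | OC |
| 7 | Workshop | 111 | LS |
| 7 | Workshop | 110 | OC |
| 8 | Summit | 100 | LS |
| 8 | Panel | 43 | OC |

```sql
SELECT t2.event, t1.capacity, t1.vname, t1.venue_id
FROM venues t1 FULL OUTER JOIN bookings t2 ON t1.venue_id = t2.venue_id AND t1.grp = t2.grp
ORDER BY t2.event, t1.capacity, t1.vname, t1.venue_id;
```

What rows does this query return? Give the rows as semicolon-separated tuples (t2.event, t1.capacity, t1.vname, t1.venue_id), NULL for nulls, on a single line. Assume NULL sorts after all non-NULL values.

FULL OUTER JOIN keeps every row from both sides; unmatched rows get NULL for the other side's columns.
Matching on t1.venue_id = t2.venue_id AND t1.grp = t2.grp. A NULL in a compared column never satisfies the condition.
- t1 (venue_id=8, grp=LS) pairs with 1 row(s) of t2.
- t1 (venue_id=4, grp=LS) has no partner → padded with NULL.
- t1 (venue_id=4, grp=LS) has no partner → padded with NULL.
- t1 (venue_id=NULL, grp=OC) has no partner → padded with NULL.
- t1 (venue_id=7, grp=OC) pairs with 1 row(s) of t2.
- t1 (venue_id=6, grp=LS) has no partner → padded with NULL.
- t1 (venue_id=4, grp=LS) has no partner → padded with NULL.
- plus 4 unmatched t2 row(s), each kept with NULL t1 columns.

(Meetup, NULL, NULL, NULL); (Panel, NULL, NULL, NULL); (Panel, NULL, NULL, NULL); (Summit, 100, HallB, 8); (Workshop, 120, HallA, 7); (Workshop, NULL, NULL, NULL); (NULL, 50, Arena, 4); (NULL, 80, Dome, 4); (NULL, 120, Dome, 4); (NULL, 150, Gallery, NULL); (NULL, 200, Arena, 6)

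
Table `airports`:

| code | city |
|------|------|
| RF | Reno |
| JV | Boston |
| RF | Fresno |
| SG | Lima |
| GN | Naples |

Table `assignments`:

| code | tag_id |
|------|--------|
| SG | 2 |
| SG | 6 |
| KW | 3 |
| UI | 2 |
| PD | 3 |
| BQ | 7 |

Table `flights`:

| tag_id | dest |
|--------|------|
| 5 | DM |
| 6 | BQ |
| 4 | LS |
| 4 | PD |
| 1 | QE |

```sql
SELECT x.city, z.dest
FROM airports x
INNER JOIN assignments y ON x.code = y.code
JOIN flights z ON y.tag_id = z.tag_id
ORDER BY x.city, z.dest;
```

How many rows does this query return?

Evaluate left to right. First `airports x INNER JOIN assignments y` on code: 2 row(s).
Then INNER JOIN `flights z` on tag_id: keep only rows whose y.tag_id appears in z.
Result: 1 row(s).

1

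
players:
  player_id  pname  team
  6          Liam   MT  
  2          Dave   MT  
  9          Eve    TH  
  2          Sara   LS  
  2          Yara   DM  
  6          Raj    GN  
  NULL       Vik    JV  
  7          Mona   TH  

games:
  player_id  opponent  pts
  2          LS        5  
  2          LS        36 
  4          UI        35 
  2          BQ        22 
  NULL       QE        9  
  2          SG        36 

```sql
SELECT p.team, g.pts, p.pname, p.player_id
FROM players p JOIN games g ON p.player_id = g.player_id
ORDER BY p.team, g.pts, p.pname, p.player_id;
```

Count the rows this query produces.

12

INNER JOIN keeps only pairs where the ON condition holds.
Matching on p.player_id = g.player_id. A NULL in a compared column never satisfies the condition.
- player_id=6: no matching g row, dropped.
- player_id=2: 4 matching g row(s), so 4 row(s) emitted.
- player_id=9: no matching g row, dropped.
- player_id=2: 4 matching g row(s), so 4 row(s) emitted.
- player_id=2: 4 matching g row(s), so 4 row(s) emitted.
- player_id=6: no matching g row, dropped.
- player_id=NULL: no matching g row, dropped.
- player_id=7: no matching g row, dropped.
Total: 12 rows.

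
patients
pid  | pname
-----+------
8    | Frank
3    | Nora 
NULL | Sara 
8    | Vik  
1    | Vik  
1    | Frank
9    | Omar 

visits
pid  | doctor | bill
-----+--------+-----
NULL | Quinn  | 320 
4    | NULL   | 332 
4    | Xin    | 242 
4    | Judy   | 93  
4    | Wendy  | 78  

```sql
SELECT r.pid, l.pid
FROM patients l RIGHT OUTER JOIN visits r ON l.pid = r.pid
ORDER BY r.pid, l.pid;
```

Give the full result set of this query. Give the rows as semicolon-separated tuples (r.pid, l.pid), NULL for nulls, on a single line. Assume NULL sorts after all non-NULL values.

(4, NULL); (4, NULL); (4, NULL); (4, NULL); (NULL, NULL)

RIGHT JOIN keeps every row from `visits`; unmatched rows get NULL for `patients`'s columns.
Matching on l.pid = r.pid. A NULL in a compared column never satisfies the condition.
- pid=8: no matching r row.
- pid=3: no matching r row.
- pid=NULL: no matching r row.
- pid=8: no matching r row.
- pid=1: no matching r row.
- pid=1: no matching r row.
- pid=9: no matching r row.
- 5 r row(s) had no l match → kept, l columns NULL.
After projecting and ordering:
r.pid | l.pid
4 | NULL
4 | NULL
4 | NULL
4 | NULL
NULL | NULL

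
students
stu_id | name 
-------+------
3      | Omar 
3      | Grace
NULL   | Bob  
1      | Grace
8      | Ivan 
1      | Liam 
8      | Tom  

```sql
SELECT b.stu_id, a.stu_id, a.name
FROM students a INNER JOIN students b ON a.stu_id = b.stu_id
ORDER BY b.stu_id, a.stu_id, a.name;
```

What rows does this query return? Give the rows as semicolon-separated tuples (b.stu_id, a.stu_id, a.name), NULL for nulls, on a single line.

(1, 1, Grace); (1, 1, Grace); (1, 1, Liam); (1, 1, Liam); (3, 3, Grace); (3, 3, Grace); (3, 3, Omar); (3, 3, Omar); (8, 8, Ivan); (8, 8, Ivan); (8, 8, Tom); (8, 8, Tom)

INNER JOIN keeps only pairs where the ON condition holds.
Matching on a.stu_id = b.stu_id. A NULL in a compared column never satisfies the condition.
- a (stu_id=3) pairs with 2 row(s) of b.
- a (stu_id=3) pairs with 2 row(s) of b.
- a (stu_id=NULL) has no partner → excluded.
- a (stu_id=1) pairs with 2 row(s) of b.
- a (stu_id=8) pairs with 2 row(s) of b.
- a (stu_id=1) pairs with 2 row(s) of b.
- a (stu_id=8) pairs with 2 row(s) of b.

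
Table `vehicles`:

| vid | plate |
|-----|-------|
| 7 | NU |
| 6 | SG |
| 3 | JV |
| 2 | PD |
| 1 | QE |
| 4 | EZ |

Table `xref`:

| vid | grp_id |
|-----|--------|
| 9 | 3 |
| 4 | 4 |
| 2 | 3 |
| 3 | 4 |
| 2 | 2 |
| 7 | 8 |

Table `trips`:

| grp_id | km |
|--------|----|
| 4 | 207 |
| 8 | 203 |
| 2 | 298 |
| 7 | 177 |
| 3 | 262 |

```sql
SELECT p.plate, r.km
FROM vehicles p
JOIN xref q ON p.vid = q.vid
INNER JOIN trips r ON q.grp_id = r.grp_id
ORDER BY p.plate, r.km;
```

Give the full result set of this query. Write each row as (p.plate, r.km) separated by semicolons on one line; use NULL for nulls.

(EZ, 207); (JV, 207); (NU, 203); (PD, 262); (PD, 298)

Step 1 — p INNER JOIN q on vid → 5 row(s).
Then INNER JOIN `trips r` on grp_id: keep only rows whose q.grp_id appears in r.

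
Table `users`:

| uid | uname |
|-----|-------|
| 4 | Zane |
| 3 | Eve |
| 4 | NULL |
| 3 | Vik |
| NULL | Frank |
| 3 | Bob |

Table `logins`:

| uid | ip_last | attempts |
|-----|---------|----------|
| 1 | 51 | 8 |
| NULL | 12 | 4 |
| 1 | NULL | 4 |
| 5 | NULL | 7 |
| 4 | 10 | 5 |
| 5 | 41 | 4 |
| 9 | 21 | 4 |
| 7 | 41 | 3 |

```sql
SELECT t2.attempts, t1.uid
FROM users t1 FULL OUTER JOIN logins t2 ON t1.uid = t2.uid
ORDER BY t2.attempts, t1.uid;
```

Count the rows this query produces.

13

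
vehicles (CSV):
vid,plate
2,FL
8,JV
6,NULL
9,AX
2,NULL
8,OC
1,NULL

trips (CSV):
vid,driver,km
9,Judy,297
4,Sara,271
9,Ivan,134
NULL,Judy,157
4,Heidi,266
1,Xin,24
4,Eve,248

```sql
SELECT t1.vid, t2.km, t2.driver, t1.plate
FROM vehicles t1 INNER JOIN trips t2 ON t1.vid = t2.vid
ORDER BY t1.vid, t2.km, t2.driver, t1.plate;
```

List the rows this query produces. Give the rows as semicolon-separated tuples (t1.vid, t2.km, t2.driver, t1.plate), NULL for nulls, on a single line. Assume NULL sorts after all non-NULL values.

INNER JOIN keeps only pairs where the ON condition holds.
Matching on t1.vid = t2.vid. A NULL in a compared column never satisfies the condition.
- t1 row (vid=2): no match → dropped.
- t1 row (vid=8): no match → dropped.
- t1 row (vid=6): no match → dropped.
- t1 row (vid=9): matches 2 t2 row(s) → 2 output row(s).
- t1 row (vid=2): no match → dropped.
- t1 row (vid=8): no match → dropped.
- t1 row (vid=1): matches 1 t2 row(s) → 1 output row(s).
After projecting and ordering:
t1.vid | t2.km | t2.driver | t1.plate
1 | 24 | Xin | NULL
9 | 134 | Ivan | AX
9 | 297 | Judy | AX

(1, 24, Xin, NULL); (9, 134, Ivan, AX); (9, 297, Judy, AX)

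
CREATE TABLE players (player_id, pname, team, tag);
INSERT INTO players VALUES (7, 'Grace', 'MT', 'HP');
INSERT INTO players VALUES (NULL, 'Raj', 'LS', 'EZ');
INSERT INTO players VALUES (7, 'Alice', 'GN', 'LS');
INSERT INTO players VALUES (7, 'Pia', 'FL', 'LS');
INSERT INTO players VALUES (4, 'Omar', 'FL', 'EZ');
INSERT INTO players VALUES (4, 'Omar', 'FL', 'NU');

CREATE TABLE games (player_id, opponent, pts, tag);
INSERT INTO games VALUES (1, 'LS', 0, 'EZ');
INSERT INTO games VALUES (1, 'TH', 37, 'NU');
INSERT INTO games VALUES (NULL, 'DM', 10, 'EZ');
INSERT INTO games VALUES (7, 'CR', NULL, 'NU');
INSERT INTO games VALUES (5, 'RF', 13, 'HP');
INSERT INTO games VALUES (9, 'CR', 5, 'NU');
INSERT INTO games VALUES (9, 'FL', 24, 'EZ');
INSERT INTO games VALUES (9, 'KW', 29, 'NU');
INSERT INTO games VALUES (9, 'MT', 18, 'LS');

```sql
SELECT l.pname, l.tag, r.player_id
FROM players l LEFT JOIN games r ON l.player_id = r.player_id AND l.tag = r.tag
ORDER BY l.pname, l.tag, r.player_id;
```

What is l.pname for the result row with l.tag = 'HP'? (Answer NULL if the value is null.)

LEFT JOIN keeps every row from `players`; unmatched rows get NULL for `games`'s columns.
Matching on l.player_id = r.player_id AND l.tag = r.tag. A NULL in a compared column never satisfies the condition.
Matched pairs: 0; unmatched l rows kept: 6.

Grace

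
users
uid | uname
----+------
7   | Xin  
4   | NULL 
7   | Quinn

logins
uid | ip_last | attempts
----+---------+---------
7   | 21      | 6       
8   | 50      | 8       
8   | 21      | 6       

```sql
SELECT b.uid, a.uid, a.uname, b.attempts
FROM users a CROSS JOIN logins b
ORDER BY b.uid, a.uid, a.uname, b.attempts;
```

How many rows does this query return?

9

CROSS JOIN pairs every row of `users` with every row of `logins`: 3 × 3 = 9 rows.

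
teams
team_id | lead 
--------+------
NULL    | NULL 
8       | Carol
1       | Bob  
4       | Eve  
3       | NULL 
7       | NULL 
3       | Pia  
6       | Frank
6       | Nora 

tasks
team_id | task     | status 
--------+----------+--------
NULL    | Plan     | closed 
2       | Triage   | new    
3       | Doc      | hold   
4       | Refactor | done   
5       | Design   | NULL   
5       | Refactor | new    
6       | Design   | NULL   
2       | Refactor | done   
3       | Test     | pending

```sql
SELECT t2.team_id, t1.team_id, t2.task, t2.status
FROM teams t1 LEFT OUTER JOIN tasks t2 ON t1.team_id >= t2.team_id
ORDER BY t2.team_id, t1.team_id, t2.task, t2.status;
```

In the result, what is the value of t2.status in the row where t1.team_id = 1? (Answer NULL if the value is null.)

LEFT JOIN keeps every row from `teams`; unmatched rows get NULL for `tasks`'s columns.
Matching on t1.team_id >= t2.team_id. A NULL in a compared column never satisfies the condition.
- t1 (team_id=NULL) has no partner → padded with NULL.
- t1 (team_id=8) pairs with 8 row(s) of t2.
- t1 (team_id=1) has no partner → padded with NULL.
- t1 (team_id=4) pairs with 5 row(s) of t2.
- t1 (team_id=3) pairs with 4 row(s) of t2.
- t1 (team_id=7) pairs with 8 row(s) of t2.
- t1 (team_id=3) pairs with 4 row(s) of t2.
- t1 (team_id=6) pairs with 8 row(s) of t2.
- t1 (team_id=6) pairs with 8 row(s) of t2.

NULL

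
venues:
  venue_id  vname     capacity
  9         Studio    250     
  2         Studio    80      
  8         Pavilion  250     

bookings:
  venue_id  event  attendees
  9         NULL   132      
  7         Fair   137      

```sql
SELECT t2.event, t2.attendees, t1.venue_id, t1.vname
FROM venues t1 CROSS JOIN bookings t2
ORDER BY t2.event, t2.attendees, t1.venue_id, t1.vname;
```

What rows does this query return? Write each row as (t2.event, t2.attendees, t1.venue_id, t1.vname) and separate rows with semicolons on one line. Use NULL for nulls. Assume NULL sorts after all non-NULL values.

(Fair, 137, 2, Studio); (Fair, 137, 8, Pavilion); (Fair, 137, 9, Studio); (NULL, 132, 2, Studio); (NULL, 132, 8, Pavilion); (NULL, 132, 9, Studio)

CROSS JOIN pairs every row of `venues` with every row of `bookings`: 3 × 2 = 6 rows.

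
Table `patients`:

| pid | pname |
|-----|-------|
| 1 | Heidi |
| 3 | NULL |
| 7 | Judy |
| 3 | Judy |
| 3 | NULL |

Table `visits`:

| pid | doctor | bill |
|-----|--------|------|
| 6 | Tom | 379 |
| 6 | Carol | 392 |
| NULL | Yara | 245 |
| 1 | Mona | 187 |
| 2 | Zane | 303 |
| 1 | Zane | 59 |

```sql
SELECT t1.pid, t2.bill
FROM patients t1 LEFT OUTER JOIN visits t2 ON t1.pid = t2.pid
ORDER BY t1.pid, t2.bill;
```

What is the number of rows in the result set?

LEFT JOIN keeps every row from `patients`; unmatched rows get NULL for `visits`'s columns.
Matching on t1.pid = t2.pid. A NULL in a compared column never satisfies the condition.
Matched pairs: 2; unmatched t1 rows kept: 4.
Total: 2 matched + 4 padded = 6 rows.

6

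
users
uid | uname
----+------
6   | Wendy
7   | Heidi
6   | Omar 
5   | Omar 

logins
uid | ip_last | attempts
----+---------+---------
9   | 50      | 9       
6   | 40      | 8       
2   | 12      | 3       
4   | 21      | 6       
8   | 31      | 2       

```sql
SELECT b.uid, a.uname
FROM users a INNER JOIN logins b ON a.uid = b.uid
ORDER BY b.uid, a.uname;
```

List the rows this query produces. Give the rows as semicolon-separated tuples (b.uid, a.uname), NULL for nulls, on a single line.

INNER JOIN keeps only pairs where the ON condition holds.
Matching on a.uid = b.uid.
Matched pairs: 2.

(6, Omar); (6, Wendy)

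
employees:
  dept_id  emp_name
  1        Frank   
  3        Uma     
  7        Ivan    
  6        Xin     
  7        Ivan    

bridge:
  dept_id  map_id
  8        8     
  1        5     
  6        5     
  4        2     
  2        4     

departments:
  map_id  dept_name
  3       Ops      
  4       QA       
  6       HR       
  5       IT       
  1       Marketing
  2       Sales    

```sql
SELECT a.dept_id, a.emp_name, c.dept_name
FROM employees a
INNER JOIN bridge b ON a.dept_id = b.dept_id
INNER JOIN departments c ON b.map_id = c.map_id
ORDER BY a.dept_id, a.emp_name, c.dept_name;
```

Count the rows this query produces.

2

Evaluate left to right. First `employees a INNER JOIN bridge b` on dept_id: 2 row(s).
Then INNER JOIN `departments c` on map_id: keep only rows whose b.map_id appears in c.
Result: 2 row(s).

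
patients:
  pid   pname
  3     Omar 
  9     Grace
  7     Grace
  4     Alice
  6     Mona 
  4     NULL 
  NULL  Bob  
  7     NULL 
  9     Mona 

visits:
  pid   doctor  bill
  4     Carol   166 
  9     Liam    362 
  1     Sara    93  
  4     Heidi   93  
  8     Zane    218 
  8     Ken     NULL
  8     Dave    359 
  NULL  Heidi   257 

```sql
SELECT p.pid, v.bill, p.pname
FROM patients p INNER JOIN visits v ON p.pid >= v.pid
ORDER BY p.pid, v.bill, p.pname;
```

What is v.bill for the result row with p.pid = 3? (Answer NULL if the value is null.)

INNER JOIN keeps only pairs where the ON condition holds.
Matching on p.pid >= v.pid. A NULL in a compared column never satisfies the condition.
- pid=3: 1 matching v row(s), so 1 row(s) emitted.
- pid=9: 7 matching v row(s), so 7 row(s) emitted.
- pid=7: 3 matching v row(s), so 3 row(s) emitted.
- pid=4: 3 matching v row(s), so 3 row(s) emitted.
- pid=6: 3 matching v row(s), so 3 row(s) emitted.
- pid=4: 3 matching v row(s), so 3 row(s) emitted.
- pid=NULL: no matching v row, dropped.
- pid=7: 3 matching v row(s), so 3 row(s) emitted.
- pid=9: 7 matching v row(s), so 7 row(s) emitted.

93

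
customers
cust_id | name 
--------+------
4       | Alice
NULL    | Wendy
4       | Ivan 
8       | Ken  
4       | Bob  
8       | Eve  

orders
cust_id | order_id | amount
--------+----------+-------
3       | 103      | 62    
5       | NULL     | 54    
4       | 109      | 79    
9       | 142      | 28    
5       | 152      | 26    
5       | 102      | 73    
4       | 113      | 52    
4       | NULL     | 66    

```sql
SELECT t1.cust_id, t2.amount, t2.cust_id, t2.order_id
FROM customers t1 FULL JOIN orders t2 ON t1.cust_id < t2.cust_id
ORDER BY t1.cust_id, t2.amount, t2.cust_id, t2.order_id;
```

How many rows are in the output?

FULL OUTER JOIN keeps every row from both sides; unmatched rows get NULL for the other side's columns.
Matching on t1.cust_id < t2.cust_id. A NULL in a compared column never satisfies the condition.
- cust_id=4: 4 matching t2 row(s), so 4 row(s) emitted.
- cust_id=NULL: no t2 row matches, row kept with t2 columns NULL.
- cust_id=4: 4 matching t2 row(s), so 4 row(s) emitted.
- cust_id=8: 1 matching t2 row(s), so 1 row(s) emitted.
- cust_id=4: 4 matching t2 row(s), so 4 row(s) emitted.
- cust_id=8: 1 matching t2 row(s), so 1 row(s) emitted.
- plus 4 unmatched t2 row(s), each kept with NULL t1 columns.
Total: 14 matched + 5 padded = 19 rows.

19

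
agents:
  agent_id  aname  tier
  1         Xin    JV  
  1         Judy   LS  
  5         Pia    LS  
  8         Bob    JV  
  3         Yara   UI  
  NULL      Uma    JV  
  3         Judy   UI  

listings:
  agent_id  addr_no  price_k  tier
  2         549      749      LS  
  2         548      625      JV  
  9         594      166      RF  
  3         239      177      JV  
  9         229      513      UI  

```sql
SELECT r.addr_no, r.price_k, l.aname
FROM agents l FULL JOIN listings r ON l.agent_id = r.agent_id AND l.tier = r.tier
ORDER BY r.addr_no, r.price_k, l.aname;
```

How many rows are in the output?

12

FULL OUTER JOIN keeps every row from both sides; unmatched rows get NULL for the other side's columns.
Matching on l.agent_id = r.agent_id AND l.tier = r.tier. A NULL in a compared column never satisfies the condition.
Matched pairs: 0; unmatched l rows kept: 7; unmatched r rows kept: 5.
Total: 0 matched + 12 padded = 12 rows.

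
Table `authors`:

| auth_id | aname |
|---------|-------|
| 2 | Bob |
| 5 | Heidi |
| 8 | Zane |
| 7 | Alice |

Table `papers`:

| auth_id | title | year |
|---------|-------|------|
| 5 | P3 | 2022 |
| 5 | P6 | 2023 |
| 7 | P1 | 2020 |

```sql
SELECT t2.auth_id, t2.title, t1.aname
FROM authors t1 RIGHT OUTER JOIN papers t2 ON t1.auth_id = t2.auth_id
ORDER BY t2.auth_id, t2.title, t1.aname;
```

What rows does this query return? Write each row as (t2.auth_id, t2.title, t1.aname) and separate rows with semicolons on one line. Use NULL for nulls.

RIGHT JOIN keeps every row from `papers`; unmatched rows get NULL for `authors`'s columns.
Matching on t1.auth_id = t2.auth_id.
- t1 (auth_id=2) has no partner in t2.
- t1 (auth_id=5) pairs with 2 row(s) of t2.
- t1 (auth_id=8) has no partner in t2.
- t1 (auth_id=7) pairs with 1 row(s) of t2.
- every t2 row matched at least one t1 row.
After projecting and ordering:
t2.auth_id | t2.title | t1.aname
5 | P3 | Heidi
5 | P6 | Heidi
7 | P1 | Alice

(5, P3, Heidi); (5, P6, Heidi); (7, P1, Alice)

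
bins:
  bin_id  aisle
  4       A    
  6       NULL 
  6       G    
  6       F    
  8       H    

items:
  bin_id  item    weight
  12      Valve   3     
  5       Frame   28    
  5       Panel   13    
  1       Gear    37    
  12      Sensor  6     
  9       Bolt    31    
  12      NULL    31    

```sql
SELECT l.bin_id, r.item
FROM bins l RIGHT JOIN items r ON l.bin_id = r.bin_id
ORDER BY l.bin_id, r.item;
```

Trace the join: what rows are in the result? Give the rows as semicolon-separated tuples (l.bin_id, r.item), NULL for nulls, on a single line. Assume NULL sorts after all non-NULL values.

(NULL, Bolt); (NULL, Frame); (NULL, Gear); (NULL, Panel); (NULL, Sensor); (NULL, Valve); (NULL, NULL)

RIGHT JOIN keeps every row from `items`; unmatched rows get NULL for `bins`'s columns.
Matching on l.bin_id = r.bin_id.
Matched pairs: 0; unmatched r rows kept: 7.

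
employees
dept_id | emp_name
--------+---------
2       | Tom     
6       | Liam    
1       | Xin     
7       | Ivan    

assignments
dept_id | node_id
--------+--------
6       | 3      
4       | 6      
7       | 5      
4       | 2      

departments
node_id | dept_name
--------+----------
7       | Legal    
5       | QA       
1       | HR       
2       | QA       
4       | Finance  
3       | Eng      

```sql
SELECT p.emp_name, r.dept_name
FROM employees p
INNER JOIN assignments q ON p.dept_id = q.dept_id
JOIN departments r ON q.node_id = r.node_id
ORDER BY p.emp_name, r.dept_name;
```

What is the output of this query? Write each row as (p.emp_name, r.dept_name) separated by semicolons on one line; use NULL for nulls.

(Ivan, QA); (Liam, Eng)

Step 1 — p INNER JOIN q on dept_id → 2 row(s).
Then INNER JOIN `departments r` on node_id: keep only rows whose q.node_id appears in r.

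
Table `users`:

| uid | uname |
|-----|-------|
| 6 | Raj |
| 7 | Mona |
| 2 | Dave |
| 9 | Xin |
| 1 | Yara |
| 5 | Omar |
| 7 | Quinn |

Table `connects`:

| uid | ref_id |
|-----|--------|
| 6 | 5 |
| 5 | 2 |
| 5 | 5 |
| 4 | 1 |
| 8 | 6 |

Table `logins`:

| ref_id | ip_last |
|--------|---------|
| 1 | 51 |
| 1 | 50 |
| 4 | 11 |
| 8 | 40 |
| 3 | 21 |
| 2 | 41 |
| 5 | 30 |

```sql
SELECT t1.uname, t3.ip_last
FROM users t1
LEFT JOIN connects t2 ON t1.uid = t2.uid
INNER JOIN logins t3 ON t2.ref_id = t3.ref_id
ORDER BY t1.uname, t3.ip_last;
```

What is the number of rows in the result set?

3

Evaluate left to right. First `users t1 LEFT JOIN connects t2` on uid: 8 row(s).
Then INNER JOIN `logins t3` on ref_id: keep only rows whose t2.ref_id appears in t3.
Result: 3 row(s).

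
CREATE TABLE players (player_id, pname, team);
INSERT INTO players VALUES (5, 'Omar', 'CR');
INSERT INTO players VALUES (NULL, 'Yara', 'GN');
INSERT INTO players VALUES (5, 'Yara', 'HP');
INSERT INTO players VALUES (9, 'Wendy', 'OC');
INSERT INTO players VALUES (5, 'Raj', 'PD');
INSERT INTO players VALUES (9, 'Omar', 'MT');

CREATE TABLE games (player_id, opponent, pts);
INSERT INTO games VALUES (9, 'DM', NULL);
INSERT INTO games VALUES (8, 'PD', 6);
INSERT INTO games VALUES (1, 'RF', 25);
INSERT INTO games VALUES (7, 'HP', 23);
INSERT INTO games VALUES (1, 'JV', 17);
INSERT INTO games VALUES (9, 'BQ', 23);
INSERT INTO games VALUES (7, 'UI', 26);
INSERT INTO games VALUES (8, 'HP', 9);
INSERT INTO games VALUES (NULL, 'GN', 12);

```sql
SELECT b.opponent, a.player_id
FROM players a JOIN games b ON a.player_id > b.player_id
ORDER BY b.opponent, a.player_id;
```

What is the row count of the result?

INNER JOIN keeps only pairs where the ON condition holds.
Matching on a.player_id > b.player_id. A NULL in a compared column never satisfies the condition.
Matched pairs: 18.
Total: 18 rows.

18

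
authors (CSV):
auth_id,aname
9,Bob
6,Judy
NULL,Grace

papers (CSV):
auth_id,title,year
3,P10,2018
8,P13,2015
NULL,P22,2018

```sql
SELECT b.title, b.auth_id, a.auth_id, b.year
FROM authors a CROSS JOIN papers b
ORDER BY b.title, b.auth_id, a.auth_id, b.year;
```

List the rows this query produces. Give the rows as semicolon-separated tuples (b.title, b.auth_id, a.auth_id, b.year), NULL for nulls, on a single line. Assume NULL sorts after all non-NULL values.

CROSS JOIN pairs every row of `authors` with every row of `papers`: 3 × 3 = 9 rows.

(P10, 3, 6, 2018); (P10, 3, 9, 2018); (P10, 3, NULL, 2018); (P13, 8, 6, 2015); (P13, 8, 9, 2015); (P13, 8, NULL, 2015); (P22, NULL, 6, 2018); (P22, NULL, 9, 2018); (P22, NULL, NULL, 2018)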